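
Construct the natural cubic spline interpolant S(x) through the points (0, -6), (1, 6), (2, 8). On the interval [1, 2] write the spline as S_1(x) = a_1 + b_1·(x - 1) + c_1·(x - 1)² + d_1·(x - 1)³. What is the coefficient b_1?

Write M_i for S''(x_i). With h_i = 1, 1 and divided differences Δ_i = 12, 2, the continuity of S' gives the tridiagonal system
  1·M_0 + 4·M_1 + 1·M_2 = 6(Δ_1 - Δ_0) = -60
Natural end conditions: M_0 = M_2 = 0.
Hence M_0 = 0, M_1 = -15, M_2 = 0.
On [1, 2], with S_1(x) = a_1 + b_1·(x - 1) + c_1·(x - 1)² + d_1·(x - 1)³: c_1 = M_1/2 = -15/2, d_1 = (M_2 - M_1)/(6h_1) = 5/2, b_1 = Δ_1 - h_1(2M_1 + M_2)/6 = 7.

7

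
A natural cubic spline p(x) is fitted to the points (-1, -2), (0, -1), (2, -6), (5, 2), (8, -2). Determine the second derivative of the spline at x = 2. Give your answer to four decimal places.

Let m_i = p''(x_i). Step sizes h_i = 1, 2, 3, 3; slopes of the chords Δ_i = (y_(i+1) - y_i)/h_i = 1, -5/2, 8/3, -4/3.
  1·m_0 + 6·m_1 + 2·m_2 = 6(Δ_1 - Δ_0) = -21
  2·m_1 + 10·m_2 + 3·m_3 = 6(Δ_2 - Δ_1) = 31
  3·m_2 + 12·m_3 + 3·m_4 = 6(Δ_3 - Δ_2) = -24
Natural end conditions: m_0 = m_4 = 0.
Solving the tridiagonal system: m_0 = 0, m_1 = -1073/206, m_2 = 528/103, m_3 = -338/103, m_4 = 0.

5.1262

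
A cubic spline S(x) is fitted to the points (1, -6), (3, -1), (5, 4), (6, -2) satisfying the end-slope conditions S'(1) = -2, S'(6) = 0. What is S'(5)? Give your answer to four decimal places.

-5.6957

Write σ_i for S''(x_i). With h_i = 2, 2, 1 and divided differences Δ_i = 5/2, 5/2, -6, the continuity of S' gives the tridiagonal system
  2·σ_0 + 8·σ_1 + 2·σ_2 = 6(Δ_1 - Δ_0) = 0
  2·σ_1 + 6·σ_2 + 1·σ_3 = 6(Δ_2 - Δ_1) = -51
Clamped end conditions give two more equations: 2h_0·σ_0 + h_0·σ_1 = 6(Δ_0 - S'(1)) = 27 and h_2·σ_2 + 2h_2·σ_3 = 6(S'(6) - Δ_2) = 36.
Solving: σ_0 = 134/23, σ_1 = 85/46, σ_2 = -304/23, σ_3 = 566/23.
On [5, 6], S'(x) = b_2 + 2c_2·(x - 5) + 3d_2·(x - 5)² with b_2 = Δ_2 - h_2(2σ_2 + σ_3)/6 = -131/23, c_2 = σ_2/2 = -152/23, d_2 = (σ_3 - σ_2)/(6h_2) = 145/23. So S'(5) = -131/23.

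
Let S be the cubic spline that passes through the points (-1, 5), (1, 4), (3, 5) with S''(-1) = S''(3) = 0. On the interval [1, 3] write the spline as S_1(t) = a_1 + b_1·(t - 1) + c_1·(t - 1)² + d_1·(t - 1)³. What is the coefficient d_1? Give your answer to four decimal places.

-0.0625

Put m_i = S'' at the i-th knot. Here h = (2, 2) and Δ = (-1/2, 1/2), so the interior equations h_(i-1)·m_(i-1) + 2(h_(i-1)+h_i)·m_i + h_i·m_(i+1) = 6(Δ_i − Δ_(i-1)) read
  2·m_0 + 8·m_1 + 2·m_2 = 6(Δ_1 - Δ_0) = 6
Natural end conditions: m_0 = m_2 = 0.
Solving: m_0 = 0, m_1 = 3/4, m_2 = 0.
On [1, 3], with S_1(t) = a_1 + b_1·(t - 1) + c_1·(t - 1)² + d_1·(t - 1)³: c_1 = m_1/2 = 3/8, d_1 = (m_2 - m_1)/(6h_1) = -1/16, b_1 = Δ_1 - h_1(2m_1 + m_2)/6 = 0.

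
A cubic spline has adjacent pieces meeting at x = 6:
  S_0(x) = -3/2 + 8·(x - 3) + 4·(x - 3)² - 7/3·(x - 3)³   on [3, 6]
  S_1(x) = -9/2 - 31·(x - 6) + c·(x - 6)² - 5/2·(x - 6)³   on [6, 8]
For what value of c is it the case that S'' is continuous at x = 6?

-17

S_0''(x) = 8 - 14·(x - 3), so S_0''(6) = -34. On the right, S_1''(6) = 2c, so c = -17.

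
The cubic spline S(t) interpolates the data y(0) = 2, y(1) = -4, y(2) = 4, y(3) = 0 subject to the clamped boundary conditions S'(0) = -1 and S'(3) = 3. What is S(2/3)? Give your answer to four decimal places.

Let M_i = S''(x_i). Step sizes h_i = 1, 1, 1; slopes of the chords Δ_i = (y_(i+1) - y_i)/h_i = -6, 8, -4.
  1·M_0 + 4·M_1 + 1·M_2 = 6(Δ_1 - Δ_0) = 84
  1·M_1 + 4·M_2 + 1·M_3 = 6(Δ_2 - Δ_1) = -72
Clamped end conditions give two more equations: 2h_0·M_0 + h_0·M_1 = 6(Δ_0 - S'(0)) = -30 and h_2·M_2 + 2h_2·M_3 = 6(S'(3) - Δ_2) = 42.
Solving: M_0 = -518/15, M_1 = 586/15, M_2 = -566/15, M_3 = 598/15.
On [0, 1], S(t) = 2 - 1·t - 259/15·t² + 184/15·t³.
With t = 2/3: S(2/3) = -1096/405.

-2.7062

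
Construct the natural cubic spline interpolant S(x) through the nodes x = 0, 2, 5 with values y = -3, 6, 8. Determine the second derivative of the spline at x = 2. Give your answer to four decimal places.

Put m_i = S'' at the i-th knot. Here h = (2, 3) and Δ = (9/2, 2/3), so the interior equations h_(i-1)·m_(i-1) + 2(h_(i-1)+h_i)·m_i + h_i·m_(i+1) = 6(Δ_i − Δ_(i-1)) read
  2·m_0 + 10·m_1 + 3·m_2 = 6(Δ_1 - Δ_0) = -23
Natural end conditions: m_0 = m_2 = 0.
Solving the tridiagonal system: m_0 = 0, m_1 = -23/10, m_2 = 0.

-2.3000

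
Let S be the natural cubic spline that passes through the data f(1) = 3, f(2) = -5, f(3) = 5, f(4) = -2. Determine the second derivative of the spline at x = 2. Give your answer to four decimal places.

35.6000

With σ_i denoting the second derivative at x_i, h_i = 1, 1, 1, and Δ_i = (y_(i+1) − y_i)/h_i = -8, 10, -7:
  1·σ_0 + 4·σ_1 + 1·σ_2 = 6(Δ_1 - Δ_0) = 108
  1·σ_1 + 4·σ_2 + 1·σ_3 = 6(Δ_2 - Δ_1) = -102
Natural end conditions: σ_0 = σ_3 = 0.
Forward elimination and back-substitution give σ_0 = 0, σ_1 = 178/5, σ_2 = -172/5, σ_3 = 0.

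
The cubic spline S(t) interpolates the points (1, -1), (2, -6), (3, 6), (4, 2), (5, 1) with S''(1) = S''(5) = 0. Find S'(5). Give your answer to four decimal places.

1.2500

With σ_i denoting the second derivative at x_i, h_i = 1, 1, 1, 1, and Δ_i = (y_(i+1) − y_i)/h_i = -5, 12, -4, -1:
  1·σ_0 + 4·σ_1 + 1·σ_2 = 6(Δ_1 - Δ_0) = 102
  1·σ_1 + 4·σ_2 + 1·σ_3 = 6(Δ_2 - Δ_1) = -96
  1·σ_2 + 4·σ_3 + 1·σ_4 = 6(Δ_3 - Δ_2) = 18
Natural end conditions: σ_0 = σ_4 = 0.
Solving: σ_0 = 0, σ_1 = 69/2, σ_2 = -36, σ_3 = 27/2, σ_4 = 0.
On [4, 5], S'(t) = b_3 + 2c_3·(t - 4) + 3d_3·(t - 4)² with b_3 = Δ_3 - h_3(2σ_3 + σ_4)/6 = -11/2, c_3 = σ_3/2 = 27/4, d_3 = (σ_4 - σ_3)/(6h_3) = -9/4. So S'(5) = 5/4.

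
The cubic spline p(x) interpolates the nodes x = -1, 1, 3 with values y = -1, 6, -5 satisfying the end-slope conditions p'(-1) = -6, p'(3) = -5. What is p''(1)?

Write m_i for p''(x_i). With h_i = 2, 2 and divided differences Δ_i = 7/2, -11/2, the continuity of p' gives the tridiagonal system
  2·m_0 + 8·m_1 + 2·m_2 = 6(Δ_1 - Δ_0) = -54
Clamped end conditions give two more equations: 2h_0·m_0 + h_0·m_1 = 6(Δ_0 - p'(-1)) = 57 and h_1·m_1 + 2h_1·m_2 = 6(p'(3) - Δ_1) = 3.
Solving: m_0 = 85/4, m_1 = -14, m_2 = 31/4.

-14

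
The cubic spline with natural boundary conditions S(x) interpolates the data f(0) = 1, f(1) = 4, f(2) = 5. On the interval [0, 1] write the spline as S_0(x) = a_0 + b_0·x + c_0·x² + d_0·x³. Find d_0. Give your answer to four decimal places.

-0.5000

Put M_i = S'' at the i-th knot. Here h = (1, 1) and Δ = (3, 1), so the interior equations h_(i-1)·M_(i-1) + 2(h_(i-1)+h_i)·M_i + h_i·M_(i+1) = 6(Δ_i − Δ_(i-1)) read
  1·M_0 + 4·M_1 + 1·M_2 = 6(Δ_1 - Δ_0) = -12
Natural end conditions: M_0 = M_2 = 0.
Forward elimination and back-substitution give M_0 = 0, M_1 = -3, M_2 = 0.
On [0, 1], with S_0(x) = a_0 + b_0·x + c_0·x² + d_0·x³: c_0 = M_0/2 = 0, d_0 = (M_1 - M_0)/(6h_0) = -1/2, b_0 = Δ_0 - h_0(2M_0 + M_1)/6 = 7/2.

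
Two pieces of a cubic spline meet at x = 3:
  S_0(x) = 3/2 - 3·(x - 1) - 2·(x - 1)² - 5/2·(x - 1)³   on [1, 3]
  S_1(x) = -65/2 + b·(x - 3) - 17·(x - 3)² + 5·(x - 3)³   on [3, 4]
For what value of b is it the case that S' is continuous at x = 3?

-41

S_0'(x) = -3 - 4·(x - 1) - 15/2·(x - 1)², so S_0'(3) = -41. On the right, S_1'(3) = b, so b = -41.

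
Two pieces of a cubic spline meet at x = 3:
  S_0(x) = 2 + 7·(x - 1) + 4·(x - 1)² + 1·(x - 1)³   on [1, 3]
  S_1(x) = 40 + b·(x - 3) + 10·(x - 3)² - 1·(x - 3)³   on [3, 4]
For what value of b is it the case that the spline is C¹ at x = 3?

35

S_0'(x) = 7 + 8·(x - 1) + 3·(x - 1)², so S_0'(3) = 35. On the right, S_1'(3) = b, so b = 35.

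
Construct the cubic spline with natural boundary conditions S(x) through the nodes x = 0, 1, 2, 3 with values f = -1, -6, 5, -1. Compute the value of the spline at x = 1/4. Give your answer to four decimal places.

Put M_i = S'' at the i-th knot. Here h = (1, 1, 1) and Δ = (-5, 11, -6), so the interior equations h_(i-1)·M_(i-1) + 2(h_(i-1)+h_i)·M_i + h_i·M_(i+1) = 6(Δ_i − Δ_(i-1)) read
  1·M_0 + 4·M_1 + 1·M_2 = 6(Δ_1 - Δ_0) = 96
  1·M_1 + 4·M_2 + 1·M_3 = 6(Δ_2 - Δ_1) = -102
Natural end conditions: M_0 = M_3 = 0.
Hence M_0 = 0, M_1 = 162/5, M_2 = -168/5, M_3 = 0.
On [0, 1], S(x) = -1 - 52/5·x + 0·x² + 27/5·x³.
With x = 1/4: S(1/4) = -225/64.

-3.5156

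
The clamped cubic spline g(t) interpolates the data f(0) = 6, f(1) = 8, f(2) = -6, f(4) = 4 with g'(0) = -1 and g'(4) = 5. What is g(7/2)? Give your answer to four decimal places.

0.0682

Let M_i = g''(x_i). Step sizes h_i = 1, 1, 2; slopes of the chords Δ_i = (y_(i+1) - y_i)/h_i = 2, -14, 5.
  1·M_0 + 4·M_1 + 1·M_2 = 6(Δ_1 - Δ_0) = -96
  1·M_1 + 6·M_2 + 2·M_3 = 6(Δ_2 - Δ_1) = 114
Clamped end conditions give two more equations: 2h_0·M_0 + h_0·M_1 = 6(Δ_0 - g'(0)) = 18 and h_2·M_2 + 2h_2·M_3 = 6(g'(4) - Δ_2) = 0.
Solving the tridiagonal system: M_0 = 312/11, M_1 = -426/11, M_2 = 336/11, M_3 = -168/11.
On [2, 4], g(t) = -6 - 113/11·(t - 2) + 168/11·(t - 2)² - 42/11·(t - 2)³.
With (t - 2) = 3/2: g(7/2) = 3/44.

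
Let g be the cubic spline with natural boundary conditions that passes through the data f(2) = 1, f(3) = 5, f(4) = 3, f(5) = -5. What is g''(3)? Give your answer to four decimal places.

Let σ_i = g''(x_i). Step sizes h_i = 1, 1, 1; slopes of the chords Δ_i = (y_(i+1) - y_i)/h_i = 4, -2, -8.
  1·σ_0 + 4·σ_1 + 1·σ_2 = 6(Δ_1 - Δ_0) = -36
  1·σ_1 + 4·σ_2 + 1·σ_3 = 6(Δ_2 - Δ_1) = -36
Natural end conditions: σ_0 = σ_3 = 0.
Solving the tridiagonal system: σ_0 = 0, σ_1 = -36/5, σ_2 = -36/5, σ_3 = 0.

-7.2000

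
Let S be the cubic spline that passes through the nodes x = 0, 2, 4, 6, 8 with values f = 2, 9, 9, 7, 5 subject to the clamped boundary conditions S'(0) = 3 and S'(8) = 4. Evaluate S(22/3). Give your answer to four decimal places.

3.9881

Let M_i = S''(x_i). Step sizes h_i = 2, 2, 2, 2; slopes of the chords Δ_i = (y_(i+1) - y_i)/h_i = 7/2, 0, -1, -1.
  2·M_0 + 8·M_1 + 2·M_2 = 6(Δ_1 - Δ_0) = -21
  2·M_1 + 8·M_2 + 2·M_3 = 6(Δ_2 - Δ_1) = -6
  2·M_2 + 8·M_3 + 2·M_4 = 6(Δ_3 - Δ_2) = 0
Clamped end conditions give two more equations: 2h_0·M_0 + h_0·M_1 = 6(Δ_0 - S'(0)) = 3 and h_3·M_3 + 2h_3·M_4 = 6(S'(8) - Δ_3) = 30.
Hence M_0 = 275/112, M_1 = -191/56, M_2 = 11/16, M_3 = -131/56, M_4 = 971/112.
On [6, 8], S(x) = 7 - 261/112·(x - 6) - 131/112·(x - 6)² + 411/448·(x - 6)³.
With (x - 6) = 4/3: S(22/3) = 335/84.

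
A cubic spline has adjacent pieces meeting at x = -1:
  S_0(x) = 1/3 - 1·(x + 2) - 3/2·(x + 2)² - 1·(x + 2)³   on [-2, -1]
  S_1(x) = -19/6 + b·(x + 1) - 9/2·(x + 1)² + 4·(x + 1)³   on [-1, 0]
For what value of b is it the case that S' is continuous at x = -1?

S_0'(x) = -1 - 3·(x + 2) - 3·(x + 2)², so S_0'(-1) = -7. On the right, S_1'(-1) = b, so b = -7.

-7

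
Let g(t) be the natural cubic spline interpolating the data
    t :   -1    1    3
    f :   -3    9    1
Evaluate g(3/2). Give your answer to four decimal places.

8.6406

With M_i denoting the second derivative at x_i, h_i = 2, 2, and Δ_i = (y_(i+1) − y_i)/h_i = 6, -4:
  2·M_0 + 8·M_1 + 2·M_2 = 6(Δ_1 - Δ_0) = -60
Natural end conditions: M_0 = M_2 = 0.
Forward elimination and back-substitution give M_0 = 0, M_1 = -15/2, M_2 = 0.
On [1, 3], g(t) = 9 + 1·(t - 1) - 15/4·(t - 1)² + 5/8·(t - 1)³.
With (t - 1) = 1/2: g(3/2) = 553/64.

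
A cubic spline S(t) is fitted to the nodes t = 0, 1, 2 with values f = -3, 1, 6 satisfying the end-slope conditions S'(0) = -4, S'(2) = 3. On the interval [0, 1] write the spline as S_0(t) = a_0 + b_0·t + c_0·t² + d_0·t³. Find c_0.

13

Let m_i = S''(x_i). Step sizes h_i = 1, 1; slopes of the chords Δ_i = (y_(i+1) - y_i)/h_i = 4, 5.
  1·m_0 + 4·m_1 + 1·m_2 = 6(Δ_1 - Δ_0) = 6
Clamped end conditions give two more equations: 2h_0·m_0 + h_0·m_1 = 6(Δ_0 - S'(0)) = 48 and h_1·m_1 + 2h_1·m_2 = 6(S'(2) - Δ_1) = -12.
Forward elimination and back-substitution give m_0 = 26, m_1 = -4, m_2 = -4.
On [0, 1], with S_0(t) = a_0 + b_0·t + c_0·t² + d_0·t³: c_0 = m_0/2 = 13, d_0 = (m_1 - m_0)/(6h_0) = -5, b_0 = Δ_0 - h_0(2m_0 + m_1)/6 = -4.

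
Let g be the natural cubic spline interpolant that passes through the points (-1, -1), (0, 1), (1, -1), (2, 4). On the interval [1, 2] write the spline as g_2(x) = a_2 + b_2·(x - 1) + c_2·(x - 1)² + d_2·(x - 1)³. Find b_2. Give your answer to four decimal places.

Let σ_i = g''(x_i). Step sizes h_i = 1, 1, 1; slopes of the chords Δ_i = (y_(i+1) - y_i)/h_i = 2, -2, 5.
  1·σ_0 + 4·σ_1 + 1·σ_2 = 6(Δ_1 - Δ_0) = -24
  1·σ_1 + 4·σ_2 + 1·σ_3 = 6(Δ_2 - Δ_1) = 42
Natural end conditions: σ_0 = σ_3 = 0.
Forward elimination and back-substitution give σ_0 = 0, σ_1 = -46/5, σ_2 = 64/5, σ_3 = 0.
On [1, 2], with g_2(x) = a_2 + b_2·(x - 1) + c_2·(x - 1)² + d_2·(x - 1)³: c_2 = σ_2/2 = 32/5, d_2 = (σ_3 - σ_2)/(6h_2) = -32/15, b_2 = Δ_2 - h_2(2σ_2 + σ_3)/6 = 11/15.

0.7333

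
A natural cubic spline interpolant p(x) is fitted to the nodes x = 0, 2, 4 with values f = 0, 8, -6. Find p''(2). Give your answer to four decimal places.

With M_i denoting the second derivative at x_i, h_i = 2, 2, and Δ_i = (y_(i+1) − y_i)/h_i = 4, -7:
  2·M_0 + 8·M_1 + 2·M_2 = 6(Δ_1 - Δ_0) = -66
Natural end conditions: M_0 = M_2 = 0.
Forward elimination and back-substitution give M_0 = 0, M_1 = -33/4, M_2 = 0.

-8.2500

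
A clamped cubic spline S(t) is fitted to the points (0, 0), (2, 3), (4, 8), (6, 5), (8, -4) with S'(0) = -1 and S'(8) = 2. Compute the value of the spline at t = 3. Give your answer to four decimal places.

Put m_i = S'' at the i-th knot. Here h = (2, 2, 2, 2) and Δ = (3/2, 5/2, -3/2, -9/2), so the interior equations h_(i-1)·m_(i-1) + 2(h_(i-1)+h_i)·m_i + h_i·m_(i+1) = 6(Δ_i − Δ_(i-1)) read
  2·m_0 + 8·m_1 + 2·m_2 = 6(Δ_1 - Δ_0) = 6
  2·m_1 + 8·m_2 + 2·m_3 = 6(Δ_2 - Δ_1) = -24
  2·m_2 + 8·m_3 + 2·m_4 = 6(Δ_3 - Δ_2) = -18
Clamped end conditions give two more equations: 2h_0·m_0 + h_0·m_1 = 6(Δ_0 - S'(0)) = 15 and h_3·m_3 + 2h_3·m_4 = 6(S'(8) - Δ_3) = 39.
Solving: m_0 = 201/56, m_1 = 9/28, m_2 = -15/8, m_3 = -135/28, m_4 = 681/56.
On [2, 4], S(t) = 3 + 163/56·(t - 2) + 9/56·(t - 2)² - 41/224·(t - 2)³.
With (t - 2) = 1: S(3) = 1319/224.

5.8884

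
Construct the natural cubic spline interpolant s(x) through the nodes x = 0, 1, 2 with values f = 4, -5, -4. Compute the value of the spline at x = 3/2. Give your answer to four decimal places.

-5.4375

Put σ_i = s'' at the i-th knot. Here h = (1, 1) and Δ = (-9, 1), so the interior equations h_(i-1)·σ_(i-1) + 2(h_(i-1)+h_i)·σ_i + h_i·σ_(i+1) = 6(Δ_i − Δ_(i-1)) read
  1·σ_0 + 4·σ_1 + 1·σ_2 = 6(Δ_1 - Δ_0) = 60
Natural end conditions: σ_0 = σ_2 = 0.
Hence σ_0 = 0, σ_1 = 15, σ_2 = 0.
On [1, 2], s(x) = -5 - 4·(x - 1) + 15/2·(x - 1)² - 5/2·(x - 1)³.
With (x - 1) = 1/2: s(3/2) = -87/16.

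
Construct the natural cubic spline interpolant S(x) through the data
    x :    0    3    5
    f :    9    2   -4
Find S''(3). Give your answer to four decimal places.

-0.4000

With σ_i denoting the second derivative at x_i, h_i = 3, 2, and Δ_i = (y_(i+1) − y_i)/h_i = -7/3, -3:
  3·σ_0 + 10·σ_1 + 2·σ_2 = 6(Δ_1 - Δ_0) = -4
Natural end conditions: σ_0 = σ_2 = 0.
Solving the tridiagonal system: σ_0 = 0, σ_1 = -2/5, σ_2 = 0.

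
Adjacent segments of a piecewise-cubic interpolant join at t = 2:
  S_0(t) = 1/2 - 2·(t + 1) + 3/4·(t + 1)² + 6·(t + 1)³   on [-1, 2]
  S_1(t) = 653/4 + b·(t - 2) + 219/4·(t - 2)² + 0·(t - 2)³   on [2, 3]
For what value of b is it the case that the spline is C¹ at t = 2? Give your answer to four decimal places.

S_0'(t) = -2 + 3/2·(t + 1) + 18·(t + 1)², so S_0'(2) = 329/2. On the right, S_1'(2) = b, so b = 329/2.

164.5000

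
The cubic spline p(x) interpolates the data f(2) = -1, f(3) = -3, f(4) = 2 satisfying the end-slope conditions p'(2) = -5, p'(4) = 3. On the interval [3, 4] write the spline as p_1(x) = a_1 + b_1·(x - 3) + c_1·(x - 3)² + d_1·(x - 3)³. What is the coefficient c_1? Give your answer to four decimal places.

Write M_i for p''(x_i). With h_i = 1, 1 and divided differences Δ_i = -2, 5, the continuity of p' gives the tridiagonal system
  1·M_0 + 4·M_1 + 1·M_2 = 6(Δ_1 - Δ_0) = 42
Clamped end conditions give two more equations: 2h_0·M_0 + h_0·M_1 = 6(Δ_0 - p'(2)) = 18 and h_1·M_1 + 2h_1·M_2 = 6(p'(4) - Δ_1) = -12.
Solving: M_0 = 5/2, M_1 = 13, M_2 = -25/2.
On [3, 4], with p_1(x) = a_1 + b_1·(x - 3) + c_1·(x - 3)² + d_1·(x - 3)³: c_1 = M_1/2 = 13/2, d_1 = (M_2 - M_1)/(6h_1) = -17/4, b_1 = Δ_1 - h_1(2M_1 + M_2)/6 = 11/4.

6.5000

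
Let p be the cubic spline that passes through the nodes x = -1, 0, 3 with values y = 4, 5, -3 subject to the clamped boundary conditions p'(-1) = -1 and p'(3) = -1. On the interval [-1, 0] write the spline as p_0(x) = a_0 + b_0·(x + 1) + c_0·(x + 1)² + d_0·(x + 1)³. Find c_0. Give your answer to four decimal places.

4.3750

Let M_i = p''(x_i). Step sizes h_i = 1, 3; slopes of the chords Δ_i = (y_(i+1) - y_i)/h_i = 1, -8/3.
  1·M_0 + 8·M_1 + 3·M_2 = 6(Δ_1 - Δ_0) = -22
Clamped end conditions give two more equations: 2h_0·M_0 + h_0·M_1 = 6(Δ_0 - p'(-1)) = 12 and h_1·M_1 + 2h_1·M_2 = 6(p'(3) - Δ_1) = 10.
Solving: M_0 = 35/4, M_1 = -11/2, M_2 = 53/12.
On [-1, 0], with p_0(x) = a_0 + b_0·(x + 1) + c_0·(x + 1)² + d_0·(x + 1)³: c_0 = M_0/2 = 35/8, d_0 = (M_1 - M_0)/(6h_0) = -19/8, b_0 = Δ_0 - h_0(2M_0 + M_1)/6 = -1.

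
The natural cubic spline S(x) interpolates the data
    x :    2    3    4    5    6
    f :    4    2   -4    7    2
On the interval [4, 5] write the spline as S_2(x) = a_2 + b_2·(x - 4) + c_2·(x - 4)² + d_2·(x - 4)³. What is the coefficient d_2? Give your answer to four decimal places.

-11.8571

With M_i denoting the second derivative at x_i, h_i = 1, 1, 1, 1, and Δ_i = (y_(i+1) − y_i)/h_i = -2, -6, 11, -5:
  1·M_0 + 4·M_1 + 1·M_2 = 6(Δ_1 - Δ_0) = -24
  1·M_1 + 4·M_2 + 1·M_3 = 6(Δ_2 - Δ_1) = 102
  1·M_2 + 4·M_3 + 1·M_4 = 6(Δ_3 - Δ_2) = -96
Natural end conditions: M_0 = M_4 = 0.
Solving: M_0 = 0, M_1 = -108/7, M_2 = 264/7, M_3 = -234/7, M_4 = 0.
On [4, 5], with S_2(x) = a_2 + b_2·(x - 4) + c_2·(x - 4)² + d_2·(x - 4)³: c_2 = M_2/2 = 132/7, d_2 = (M_3 - M_2)/(6h_2) = -83/7, b_2 = Δ_2 - h_2(2M_2 + M_3)/6 = 4.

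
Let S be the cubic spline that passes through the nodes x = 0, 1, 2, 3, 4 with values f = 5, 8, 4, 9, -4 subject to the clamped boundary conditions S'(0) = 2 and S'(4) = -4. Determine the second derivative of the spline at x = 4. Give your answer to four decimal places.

Write M_i for S''(x_i). With h_i = 1, 1, 1, 1 and divided differences Δ_i = 3, -4, 5, -13, the continuity of S' gives the tridiagonal system
  1·M_0 + 4·M_1 + 1·M_2 = 6(Δ_1 - Δ_0) = -42
  1·M_1 + 4·M_2 + 1·M_3 = 6(Δ_2 - Δ_1) = 54
  1·M_2 + 4·M_3 + 1·M_4 = 6(Δ_3 - Δ_2) = -108
Clamped end conditions give two more equations: 2h_0·M_0 + h_0·M_1 = 6(Δ_0 - S'(0)) = 6 and h_3·M_3 + 2h_3·M_4 = 6(S'(4) - Δ_3) = 54.
Solving the tridiagonal system: M_0 = 387/28, M_1 = -303/14, M_2 = 123/4, M_3 = -663/14, M_4 = 1419/28.

50.6786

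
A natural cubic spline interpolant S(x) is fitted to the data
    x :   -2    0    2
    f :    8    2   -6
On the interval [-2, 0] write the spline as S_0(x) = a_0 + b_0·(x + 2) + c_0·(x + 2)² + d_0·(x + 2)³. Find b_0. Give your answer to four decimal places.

-2.7500

Write M_i for S''(x_i). With h_i = 2, 2 and divided differences Δ_i = -3, -4, the continuity of S' gives the tridiagonal system
  2·M_0 + 8·M_1 + 2·M_2 = 6(Δ_1 - Δ_0) = -6
Natural end conditions: M_0 = M_2 = 0.
Hence M_0 = 0, M_1 = -3/4, M_2 = 0.
On [-2, 0], with S_0(x) = a_0 + b_0·(x + 2) + c_0·(x + 2)² + d_0·(x + 2)³: c_0 = M_0/2 = 0, d_0 = (M_1 - M_0)/(6h_0) = -1/16, b_0 = Δ_0 - h_0(2M_0 + M_1)/6 = -11/4.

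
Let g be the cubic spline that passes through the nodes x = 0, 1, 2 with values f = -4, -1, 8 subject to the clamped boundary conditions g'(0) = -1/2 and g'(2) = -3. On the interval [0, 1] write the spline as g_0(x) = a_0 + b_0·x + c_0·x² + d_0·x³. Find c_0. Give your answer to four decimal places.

0.1250

Put M_i = g'' at the i-th knot. Here h = (1, 1) and Δ = (3, 9), so the interior equations h_(i-1)·M_(i-1) + 2(h_(i-1)+h_i)·M_i + h_i·M_(i+1) = 6(Δ_i − Δ_(i-1)) read
  1·M_0 + 4·M_1 + 1·M_2 = 6(Δ_1 - Δ_0) = 36
Clamped end conditions give two more equations: 2h_0·M_0 + h_0·M_1 = 6(Δ_0 - g'(0)) = 21 and h_1·M_1 + 2h_1·M_2 = 6(g'(2) - Δ_1) = -72.
Solving: M_0 = 1/4, M_1 = 41/2, M_2 = -185/4.
On [0, 1], with g_0(x) = a_0 + b_0·x + c_0·x² + d_0·x³: c_0 = M_0/2 = 1/8, d_0 = (M_1 - M_0)/(6h_0) = 27/8, b_0 = Δ_0 - h_0(2M_0 + M_1)/6 = -1/2.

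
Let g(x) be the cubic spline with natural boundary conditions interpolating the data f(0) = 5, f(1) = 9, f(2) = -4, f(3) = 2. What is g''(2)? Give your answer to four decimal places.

37.2000

With m_i denoting the second derivative at x_i, h_i = 1, 1, 1, and Δ_i = (y_(i+1) − y_i)/h_i = 4, -13, 6:
  1·m_0 + 4·m_1 + 1·m_2 = 6(Δ_1 - Δ_0) = -102
  1·m_1 + 4·m_2 + 1·m_3 = 6(Δ_2 - Δ_1) = 114
Natural end conditions: m_0 = m_3 = 0.
Solving the tridiagonal system: m_0 = 0, m_1 = -174/5, m_2 = 186/5, m_3 = 0.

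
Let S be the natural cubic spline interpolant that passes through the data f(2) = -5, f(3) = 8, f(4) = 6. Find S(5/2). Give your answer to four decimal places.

2.9063

Write M_i for S''(x_i). With h_i = 1, 1 and divided differences Δ_i = 13, -2, the continuity of S' gives the tridiagonal system
  1·M_0 + 4·M_1 + 1·M_2 = 6(Δ_1 - Δ_0) = -90
Natural end conditions: M_0 = M_2 = 0.
Hence M_0 = 0, M_1 = -45/2, M_2 = 0.
On [2, 3], S(x) = -5 + 67/4·(x - 2) + 0·(x - 2)² - 15/4·(x - 2)³.
With (x - 2) = 1/2: S(5/2) = 93/32.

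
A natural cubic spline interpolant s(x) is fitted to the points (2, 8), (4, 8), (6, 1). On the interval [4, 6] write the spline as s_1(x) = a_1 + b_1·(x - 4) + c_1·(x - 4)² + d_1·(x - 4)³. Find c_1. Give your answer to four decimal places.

Write M_i for s''(x_i). With h_i = 2, 2 and divided differences Δ_i = 0, -7/2, the continuity of s' gives the tridiagonal system
  2·M_0 + 8·M_1 + 2·M_2 = 6(Δ_1 - Δ_0) = -21
Natural end conditions: M_0 = M_2 = 0.
Solving the tridiagonal system: M_0 = 0, M_1 = -21/8, M_2 = 0.
On [4, 6], with s_1(x) = a_1 + b_1·(x - 4) + c_1·(x - 4)² + d_1·(x - 4)³: c_1 = M_1/2 = -21/16, d_1 = (M_2 - M_1)/(6h_1) = 7/32, b_1 = Δ_1 - h_1(2M_1 + M_2)/6 = -7/4.

-1.3125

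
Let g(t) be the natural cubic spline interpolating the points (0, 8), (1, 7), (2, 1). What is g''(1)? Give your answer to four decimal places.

Put σ_i = g'' at the i-th knot. Here h = (1, 1) and Δ = (-1, -6), so the interior equations h_(i-1)·σ_(i-1) + 2(h_(i-1)+h_i)·σ_i + h_i·σ_(i+1) = 6(Δ_i − Δ_(i-1)) read
  1·σ_0 + 4·σ_1 + 1·σ_2 = 6(Δ_1 - Δ_0) = -30
Natural end conditions: σ_0 = σ_2 = 0.
Forward elimination and back-substitution give σ_0 = 0, σ_1 = -15/2, σ_2 = 0.

-7.5000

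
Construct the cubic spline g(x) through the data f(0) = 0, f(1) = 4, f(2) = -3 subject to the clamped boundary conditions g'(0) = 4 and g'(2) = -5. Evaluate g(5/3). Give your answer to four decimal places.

-0.5926

With M_i denoting the second derivative at x_i, h_i = 1, 1, and Δ_i = (y_(i+1) − y_i)/h_i = 4, -7:
  1·M_0 + 4·M_1 + 1·M_2 = 6(Δ_1 - Δ_0) = -66
Clamped end conditions give two more equations: 2h_0·M_0 + h_0·M_1 = 6(Δ_0 - g'(0)) = 0 and h_1·M_1 + 2h_1·M_2 = 6(g'(2) - Δ_1) = 12.
Hence M_0 = 12, M_1 = -24, M_2 = 18.
On [1, 2], g(x) = 4 - 2·(x - 1) - 12·(x - 1)² + 7·(x - 1)³.
With (x - 1) = 2/3: g(5/3) = -16/27.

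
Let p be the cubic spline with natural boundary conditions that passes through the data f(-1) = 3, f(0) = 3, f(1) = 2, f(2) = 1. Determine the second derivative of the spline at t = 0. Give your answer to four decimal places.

-1.6000

Put m_i = p'' at the i-th knot. Here h = (1, 1, 1) and Δ = (0, -1, -1), so the interior equations h_(i-1)·m_(i-1) + 2(h_(i-1)+h_i)·m_i + h_i·m_(i+1) = 6(Δ_i − Δ_(i-1)) read
  1·m_0 + 4·m_1 + 1·m_2 = 6(Δ_1 - Δ_0) = -6
  1·m_1 + 4·m_2 + 1·m_3 = 6(Δ_2 - Δ_1) = 0
Natural end conditions: m_0 = m_3 = 0.
Solving the tridiagonal system: m_0 = 0, m_1 = -8/5, m_2 = 2/5, m_3 = 0.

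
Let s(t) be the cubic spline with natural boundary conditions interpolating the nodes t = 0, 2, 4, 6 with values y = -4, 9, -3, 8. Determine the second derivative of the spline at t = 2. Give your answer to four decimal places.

Let σ_i = s''(x_i). Step sizes h_i = 2, 2, 2; slopes of the chords Δ_i = (y_(i+1) - y_i)/h_i = 13/2, -6, 11/2.
  2·σ_0 + 8·σ_1 + 2·σ_2 = 6(Δ_1 - Δ_0) = -75
  2·σ_1 + 8·σ_2 + 2·σ_3 = 6(Δ_2 - Δ_1) = 69
Natural end conditions: σ_0 = σ_3 = 0.
Solving: σ_0 = 0, σ_1 = -123/10, σ_2 = 117/10, σ_3 = 0.

-12.3000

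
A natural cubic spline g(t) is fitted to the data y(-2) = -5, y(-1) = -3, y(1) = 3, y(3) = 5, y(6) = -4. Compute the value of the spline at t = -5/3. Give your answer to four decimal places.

-4.4046

With σ_i denoting the second derivative at x_i, h_i = 1, 2, 2, 3, and Δ_i = (y_(i+1) − y_i)/h_i = 2, 3, 1, -3:
  1·σ_0 + 6·σ_1 + 2·σ_2 = 6(Δ_1 - Δ_0) = 6
  2·σ_1 + 8·σ_2 + 2·σ_3 = 6(Δ_2 - Δ_1) = -12
  2·σ_2 + 10·σ_3 + 3·σ_4 = 6(Δ_3 - Δ_2) = -24
Natural end conditions: σ_0 = σ_4 = 0.
Solving the tridiagonal system: σ_0 = 0, σ_1 = 75/52, σ_2 = -69/52, σ_3 = -111/52, σ_4 = 0.
On [-2, -1], g(t) = -5 + 183/104·(t + 2) + 0·(t + 2)² + 25/104·(t + 2)³.
With (t + 2) = 1/3: g(-5/3) = -1546/351.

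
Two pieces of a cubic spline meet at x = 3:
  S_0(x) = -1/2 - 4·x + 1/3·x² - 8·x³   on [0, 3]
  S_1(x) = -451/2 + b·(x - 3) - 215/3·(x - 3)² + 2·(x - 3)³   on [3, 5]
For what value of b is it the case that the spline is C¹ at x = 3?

S_0'(x) = -4 + 2/3·x - 24·x², so S_0'(3) = -218. On the right, S_1'(3) = b, so b = -218.

-218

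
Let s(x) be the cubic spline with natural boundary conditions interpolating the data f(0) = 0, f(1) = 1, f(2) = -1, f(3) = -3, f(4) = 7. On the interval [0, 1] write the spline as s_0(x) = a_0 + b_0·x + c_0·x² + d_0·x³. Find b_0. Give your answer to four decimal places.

Write m_i for s''(x_i). With h_i = 1, 1, 1, 1 and divided differences Δ_i = 1, -2, -2, 10, the continuity of s' gives the tridiagonal system
  1·m_0 + 4·m_1 + 1·m_2 = 6(Δ_1 - Δ_0) = -18
  1·m_1 + 4·m_2 + 1·m_3 = 6(Δ_2 - Δ_1) = 0
  1·m_2 + 4·m_3 + 1·m_4 = 6(Δ_3 - Δ_2) = 72
Natural end conditions: m_0 = m_4 = 0.
Solving the tridiagonal system: m_0 = 0, m_1 = -99/28, m_2 = -27/7, m_3 = 531/28, m_4 = 0.
On [0, 1], with s_0(x) = a_0 + b_0·x + c_0·x² + d_0·x³: c_0 = m_0/2 = 0, d_0 = (m_1 - m_0)/(6h_0) = -33/56, b_0 = Δ_0 - h_0(2m_0 + m_1)/6 = 89/56.

1.5893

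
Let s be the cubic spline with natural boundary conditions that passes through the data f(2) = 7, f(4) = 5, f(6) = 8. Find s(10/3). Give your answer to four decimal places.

With M_i denoting the second derivative at x_i, h_i = 2, 2, and Δ_i = (y_(i+1) − y_i)/h_i = -1, 3/2:
  2·M_0 + 8·M_1 + 2·M_2 = 6(Δ_1 - Δ_0) = 15
Natural end conditions: M_0 = M_2 = 0.
Forward elimination and back-substitution give M_0 = 0, M_1 = 15/8, M_2 = 0.
On [2, 4], s(t) = 7 - 13/8·(t - 2) + 0·(t - 2)² + 5/32·(t - 2)³.
With (t - 2) = 4/3: s(10/3) = 281/54.

5.2037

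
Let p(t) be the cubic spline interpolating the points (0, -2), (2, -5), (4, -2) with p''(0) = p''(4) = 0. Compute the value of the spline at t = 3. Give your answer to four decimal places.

Let m_i = p''(x_i). Step sizes h_i = 2, 2; slopes of the chords Δ_i = (y_(i+1) - y_i)/h_i = -3/2, 3/2.
  2·m_0 + 8·m_1 + 2·m_2 = 6(Δ_1 - Δ_0) = 18
Natural end conditions: m_0 = m_2 = 0.
Solving the tridiagonal system: m_0 = 0, m_1 = 9/4, m_2 = 0.
On [2, 4], p(t) = -5 + 0·(t - 2) + 9/8·(t - 2)² - 3/16·(t - 2)³.
With (t - 2) = 1: p(3) = -65/16.

-4.0625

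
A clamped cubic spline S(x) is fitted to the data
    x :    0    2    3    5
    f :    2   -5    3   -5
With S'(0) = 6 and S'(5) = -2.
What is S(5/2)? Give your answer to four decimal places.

-1.2031

Write M_i for S''(x_i). With h_i = 2, 1, 2 and divided differences Δ_i = -7/2, 8, -4, the continuity of S' gives the tridiagonal system
  2·M_0 + 6·M_1 + 1·M_2 = 6(Δ_1 - Δ_0) = 69
  1·M_1 + 6·M_2 + 2·M_3 = 6(Δ_2 - Δ_1) = -72
Clamped end conditions give two more equations: 2h_0·M_0 + h_0·M_1 = 6(Δ_0 - S'(0)) = -57 and h_2·M_2 + 2h_2·M_3 = 6(S'(5) - Δ_2) = 12.
Solving the tridiagonal system: M_0 = -833/32, M_1 = 377/16, M_2 = -325/16, M_3 = 421/32.
On [2, 3], S(x) = -5 + 113/32·(x - 2) + 377/32·(x - 2)² - 117/16·(x - 2)³.
With (x - 2) = 1/2: S(5/2) = -77/64.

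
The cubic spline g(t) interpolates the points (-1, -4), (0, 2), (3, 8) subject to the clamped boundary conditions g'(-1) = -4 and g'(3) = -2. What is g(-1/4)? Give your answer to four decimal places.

-0.4258

With σ_i denoting the second derivative at x_i, h_i = 1, 3, and Δ_i = (y_(i+1) − y_i)/h_i = 6, 2:
  1·σ_0 + 8·σ_1 + 3·σ_2 = 6(Δ_1 - Δ_0) = -24
Clamped end conditions give two more equations: 2h_0·σ_0 + h_0·σ_1 = 6(Δ_0 - g'(-1)) = 60 and h_1·σ_1 + 2h_1·σ_2 = 6(g'(3) - Δ_1) = -24.
Hence σ_0 = 67/2, σ_1 = -7, σ_2 = -1/2.
On [-1, 0], g(t) = -4 - 4·(t + 1) + 67/4·(t + 1)² - 27/4·(t + 1)³.
With (t + 1) = 3/4: g(-1/4) = -109/256.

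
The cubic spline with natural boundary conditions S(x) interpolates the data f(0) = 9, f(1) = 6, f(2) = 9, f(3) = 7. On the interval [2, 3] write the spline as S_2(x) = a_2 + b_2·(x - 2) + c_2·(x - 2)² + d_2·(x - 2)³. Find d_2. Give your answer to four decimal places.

1.7333

With M_i denoting the second derivative at x_i, h_i = 1, 1, 1, and Δ_i = (y_(i+1) − y_i)/h_i = -3, 3, -2:
  1·M_0 + 4·M_1 + 1·M_2 = 6(Δ_1 - Δ_0) = 36
  1·M_1 + 4·M_2 + 1·M_3 = 6(Δ_2 - Δ_1) = -30
Natural end conditions: M_0 = M_3 = 0.
Solving: M_0 = 0, M_1 = 58/5, M_2 = -52/5, M_3 = 0.
On [2, 3], with S_2(x) = a_2 + b_2·(x - 2) + c_2·(x - 2)² + d_2·(x - 2)³: c_2 = M_2/2 = -26/5, d_2 = (M_3 - M_2)/(6h_2) = 26/15, b_2 = Δ_2 - h_2(2M_2 + M_3)/6 = 22/15.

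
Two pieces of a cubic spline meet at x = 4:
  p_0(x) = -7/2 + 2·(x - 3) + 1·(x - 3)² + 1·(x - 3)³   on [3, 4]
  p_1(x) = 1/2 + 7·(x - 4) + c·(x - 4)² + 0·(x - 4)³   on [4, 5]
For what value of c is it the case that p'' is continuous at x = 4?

4

p_0''(x) = 2 + 6·(x - 3), so p_0''(4) = 8. On the right, p_1''(4) = 2c, so c = 4.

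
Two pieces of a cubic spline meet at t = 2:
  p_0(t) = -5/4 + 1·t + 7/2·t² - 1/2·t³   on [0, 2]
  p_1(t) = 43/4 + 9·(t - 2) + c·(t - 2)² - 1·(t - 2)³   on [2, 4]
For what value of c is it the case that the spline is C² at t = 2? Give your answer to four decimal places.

p_0''(t) = 7 - 3·t, so p_0''(2) = 1. On the right, p_1''(2) = 2c, so c = 1/2.

0.5000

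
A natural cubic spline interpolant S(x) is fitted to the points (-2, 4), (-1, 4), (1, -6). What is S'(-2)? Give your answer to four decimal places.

0.8333

Write M_i for S''(x_i). With h_i = 1, 2 and divided differences Δ_i = 0, -5, the continuity of S' gives the tridiagonal system
  1·M_0 + 6·M_1 + 2·M_2 = 6(Δ_1 - Δ_0) = -30
Natural end conditions: M_0 = M_2 = 0.
Hence M_0 = 0, M_1 = -5, M_2 = 0.
On [-2, -1], S'(x) = b_0 + 2c_0·(x + 2) + 3d_0·(x + 2)² with b_0 = Δ_0 - h_0(2M_0 + M_1)/6 = 5/6, c_0 = M_0/2 = 0, d_0 = (M_1 - M_0)/(6h_0) = -5/6. So S'(-2) = 5/6.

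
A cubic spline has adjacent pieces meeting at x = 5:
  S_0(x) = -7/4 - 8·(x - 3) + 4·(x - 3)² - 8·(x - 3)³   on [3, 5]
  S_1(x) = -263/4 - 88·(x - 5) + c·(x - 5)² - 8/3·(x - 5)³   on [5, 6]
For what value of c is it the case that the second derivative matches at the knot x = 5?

S_0''(x) = 8 - 48·(x - 3), so S_0''(5) = -88. On the right, S_1''(5) = 2c, so c = -44.

-44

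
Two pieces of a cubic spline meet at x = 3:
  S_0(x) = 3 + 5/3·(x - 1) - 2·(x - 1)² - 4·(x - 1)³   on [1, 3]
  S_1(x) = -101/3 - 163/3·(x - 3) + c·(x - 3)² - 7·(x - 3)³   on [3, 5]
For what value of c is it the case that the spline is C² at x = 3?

-26

S_0''(x) = -4 - 24·(x - 1), so S_0''(3) = -52. On the right, S_1''(3) = 2c, so c = -26.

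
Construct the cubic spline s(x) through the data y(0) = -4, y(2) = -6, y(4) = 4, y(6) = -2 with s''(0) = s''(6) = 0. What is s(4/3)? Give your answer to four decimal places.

-6.9136

Let σ_i = s''(x_i). Step sizes h_i = 2, 2, 2; slopes of the chords Δ_i = (y_(i+1) - y_i)/h_i = -1, 5, -3.
  2·σ_0 + 8·σ_1 + 2·σ_2 = 6(Δ_1 - Δ_0) = 36
  2·σ_1 + 8·σ_2 + 2·σ_3 = 6(Δ_2 - Δ_1) = -48
Natural end conditions: σ_0 = σ_3 = 0.
Hence σ_0 = 0, σ_1 = 32/5, σ_2 = -38/5, σ_3 = 0.
On [0, 2], s(x) = -4 - 47/15·x + 0·x² + 8/15·x³.
With x = 4/3: s(4/3) = -560/81.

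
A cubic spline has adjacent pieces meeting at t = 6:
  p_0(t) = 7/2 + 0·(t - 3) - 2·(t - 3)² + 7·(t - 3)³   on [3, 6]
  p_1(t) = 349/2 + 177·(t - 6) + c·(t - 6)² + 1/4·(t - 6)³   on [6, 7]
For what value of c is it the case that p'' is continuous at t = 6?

p_0''(t) = -4 + 42·(t - 3), so p_0''(6) = 122. On the right, p_1''(6) = 2c, so c = 61.

61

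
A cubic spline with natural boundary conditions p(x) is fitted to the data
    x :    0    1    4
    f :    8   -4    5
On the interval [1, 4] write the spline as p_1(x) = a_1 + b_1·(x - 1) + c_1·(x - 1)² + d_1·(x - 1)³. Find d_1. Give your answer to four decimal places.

Put σ_i = p'' at the i-th knot. Here h = (1, 3) and Δ = (-12, 3), so the interior equations h_(i-1)·σ_(i-1) + 2(h_(i-1)+h_i)·σ_i + h_i·σ_(i+1) = 6(Δ_i − Δ_(i-1)) read
  1·σ_0 + 8·σ_1 + 3·σ_2 = 6(Δ_1 - Δ_0) = 90
Natural end conditions: σ_0 = σ_2 = 0.
Solving: σ_0 = 0, σ_1 = 45/4, σ_2 = 0.
On [1, 4], with p_1(x) = a_1 + b_1·(x - 1) + c_1·(x - 1)² + d_1·(x - 1)³: c_1 = σ_1/2 = 45/8, d_1 = (σ_2 - σ_1)/(6h_1) = -5/8, b_1 = Δ_1 - h_1(2σ_1 + σ_2)/6 = -33/4.

-0.6250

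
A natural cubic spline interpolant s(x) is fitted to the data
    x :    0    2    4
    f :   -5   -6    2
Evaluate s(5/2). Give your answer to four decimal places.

Write M_i for s''(x_i). With h_i = 2, 2 and divided differences Δ_i = -1/2, 4, the continuity of s' gives the tridiagonal system
  2·M_0 + 8·M_1 + 2·M_2 = 6(Δ_1 - Δ_0) = 27
Natural end conditions: M_0 = M_2 = 0.
Hence M_0 = 0, M_1 = 27/8, M_2 = 0.
On [2, 4], s(x) = -6 + 7/4·(x - 2) + 27/16·(x - 2)² - 9/32·(x - 2)³.
With (x - 2) = 1/2: s(5/2) = -1213/256.

-4.7383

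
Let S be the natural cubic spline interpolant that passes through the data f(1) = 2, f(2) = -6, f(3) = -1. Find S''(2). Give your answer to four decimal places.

With M_i denoting the second derivative at x_i, h_i = 1, 1, and Δ_i = (y_(i+1) − y_i)/h_i = -8, 5:
  1·M_0 + 4·M_1 + 1·M_2 = 6(Δ_1 - Δ_0) = 78
Natural end conditions: M_0 = M_2 = 0.
Hence M_0 = 0, M_1 = 39/2, M_2 = 0.

19.5000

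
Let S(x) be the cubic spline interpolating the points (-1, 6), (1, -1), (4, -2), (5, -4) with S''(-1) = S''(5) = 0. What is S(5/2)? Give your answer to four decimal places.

-1.6981

Write σ_i for S''(x_i). With h_i = 2, 3, 1 and divided differences Δ_i = -7/2, -1/3, -2, the continuity of S' gives the tridiagonal system
  2·σ_0 + 10·σ_1 + 3·σ_2 = 6(Δ_1 - Δ_0) = 19
  3·σ_1 + 8·σ_2 + 1·σ_3 = 6(Δ_2 - Δ_1) = -10
Natural end conditions: σ_0 = σ_3 = 0.
Hence σ_0 = 0, σ_1 = 182/71, σ_2 = -157/71, σ_3 = 0.
On [1, 4], S(x) = -1 - 763/426·(x - 1) + 91/71·(x - 1)² - 113/426·(x - 1)³.
With (x - 1) = 3/2: S(5/2) = -1929/1136.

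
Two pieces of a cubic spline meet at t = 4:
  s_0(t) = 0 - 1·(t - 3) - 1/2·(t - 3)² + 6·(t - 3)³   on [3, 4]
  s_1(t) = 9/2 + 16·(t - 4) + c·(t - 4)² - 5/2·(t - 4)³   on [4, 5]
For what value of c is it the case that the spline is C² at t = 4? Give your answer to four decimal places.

17.5000

s_0''(t) = -1 + 36·(t - 3), so s_0''(4) = 35. On the right, s_1''(4) = 2c, so c = 35/2.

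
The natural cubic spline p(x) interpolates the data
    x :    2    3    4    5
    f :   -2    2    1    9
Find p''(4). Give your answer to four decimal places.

Put σ_i = p'' at the i-th knot. Here h = (1, 1, 1) and Δ = (4, -1, 8), so the interior equations h_(i-1)·σ_(i-1) + 2(h_(i-1)+h_i)·σ_i + h_i·σ_(i+1) = 6(Δ_i − Δ_(i-1)) read
  1·σ_0 + 4·σ_1 + 1·σ_2 = 6(Δ_1 - Δ_0) = -30
  1·σ_1 + 4·σ_2 + 1·σ_3 = 6(Δ_2 - Δ_1) = 54
Natural end conditions: σ_0 = σ_3 = 0.
Forward elimination and back-substitution give σ_0 = 0, σ_1 = -58/5, σ_2 = 82/5, σ_3 = 0.

16.4000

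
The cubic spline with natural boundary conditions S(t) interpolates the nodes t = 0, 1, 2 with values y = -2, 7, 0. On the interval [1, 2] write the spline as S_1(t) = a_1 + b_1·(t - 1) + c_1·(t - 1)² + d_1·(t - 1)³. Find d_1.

4

With σ_i denoting the second derivative at x_i, h_i = 1, 1, and Δ_i = (y_(i+1) − y_i)/h_i = 9, -7:
  1·σ_0 + 4·σ_1 + 1·σ_2 = 6(Δ_1 - Δ_0) = -96
Natural end conditions: σ_0 = σ_2 = 0.
Hence σ_0 = 0, σ_1 = -24, σ_2 = 0.
On [1, 2], with S_1(t) = a_1 + b_1·(t - 1) + c_1·(t - 1)² + d_1·(t - 1)³: c_1 = σ_1/2 = -12, d_1 = (σ_2 - σ_1)/(6h_1) = 4, b_1 = Δ_1 - h_1(2σ_1 + σ_2)/6 = 1.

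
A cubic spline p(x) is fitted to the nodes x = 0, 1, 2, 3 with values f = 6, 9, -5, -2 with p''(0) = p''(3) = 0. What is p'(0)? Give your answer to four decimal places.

With σ_i denoting the second derivative at x_i, h_i = 1, 1, 1, and Δ_i = (y_(i+1) − y_i)/h_i = 3, -14, 3:
  1·σ_0 + 4·σ_1 + 1·σ_2 = 6(Δ_1 - Δ_0) = -102
  1·σ_1 + 4·σ_2 + 1·σ_3 = 6(Δ_2 - Δ_1) = 102
Natural end conditions: σ_0 = σ_3 = 0.
Hence σ_0 = 0, σ_1 = -34, σ_2 = 34, σ_3 = 0.
On [0, 1], p'(x) = b_0 + 2c_0·x + 3d_0·x² with b_0 = Δ_0 - h_0(2σ_0 + σ_1)/6 = 26/3, c_0 = σ_0/2 = 0, d_0 = (σ_1 - σ_0)/(6h_0) = -17/3. So p'(0) = 26/3.

8.6667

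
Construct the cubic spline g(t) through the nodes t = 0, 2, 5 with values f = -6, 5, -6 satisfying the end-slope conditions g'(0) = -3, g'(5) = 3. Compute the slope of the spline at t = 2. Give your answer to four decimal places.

Write σ_i for g''(x_i). With h_i = 2, 3 and divided differences Δ_i = 11/2, -11/3, the continuity of g' gives the tridiagonal system
  2·σ_0 + 10·σ_1 + 3·σ_2 = 6(Δ_1 - Δ_0) = -55
Clamped end conditions give two more equations: 2h_0·σ_0 + h_0·σ_1 = 6(Δ_0 - g'(0)) = 51 and h_1·σ_1 + 2h_1·σ_2 = 6(g'(5) - Δ_1) = 40.
Solving: σ_0 = 389/20, σ_1 = -67/5, σ_2 = 401/30.
On [2, 5], g'(t) = b_1 + 2c_1·(t - 2) + 3d_1·(t - 2)² with b_1 = Δ_1 - h_1(2σ_1 + σ_2)/6 = 61/20, c_1 = σ_1/2 = -67/10, d_1 = (σ_2 - σ_1)/(6h_1) = 803/540. So g'(2) = 61/20.

3.0500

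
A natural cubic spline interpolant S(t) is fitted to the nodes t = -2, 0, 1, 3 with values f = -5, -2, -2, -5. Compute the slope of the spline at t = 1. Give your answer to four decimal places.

With m_i denoting the second derivative at x_i, h_i = 2, 1, 2, and Δ_i = (y_(i+1) − y_i)/h_i = 3/2, 0, -3/2:
  2·m_0 + 6·m_1 + 1·m_2 = 6(Δ_1 - Δ_0) = -9
  1·m_1 + 6·m_2 + 2·m_3 = 6(Δ_2 - Δ_1) = -9
Natural end conditions: m_0 = m_3 = 0.
Solving the tridiagonal system: m_0 = 0, m_1 = -9/7, m_2 = -9/7, m_3 = 0.
On [1, 3], S'(t) = b_2 + 2c_2·(t - 1) + 3d_2·(t - 1)² with b_2 = Δ_2 - h_2(2m_2 + m_3)/6 = -9/14, c_2 = m_2/2 = -9/14, d_2 = (m_3 - m_2)/(6h_2) = 3/28. So S'(1) = -9/14.

-0.6429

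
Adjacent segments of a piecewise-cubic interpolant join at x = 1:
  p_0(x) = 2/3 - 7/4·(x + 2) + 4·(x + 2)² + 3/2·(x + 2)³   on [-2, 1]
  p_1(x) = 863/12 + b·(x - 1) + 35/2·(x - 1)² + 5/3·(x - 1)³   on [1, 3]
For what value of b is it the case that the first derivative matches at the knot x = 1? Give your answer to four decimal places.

62.7500

p_0'(x) = -7/4 + 8·(x + 2) + 9/2·(x + 2)², so p_0'(1) = 251/4. On the right, p_1'(1) = b, so b = 251/4.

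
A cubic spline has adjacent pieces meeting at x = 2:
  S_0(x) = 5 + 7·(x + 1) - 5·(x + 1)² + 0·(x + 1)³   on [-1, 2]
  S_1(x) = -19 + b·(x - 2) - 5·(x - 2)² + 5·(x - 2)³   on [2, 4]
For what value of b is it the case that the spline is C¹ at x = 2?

-23

S_0'(x) = 7 - 10·(x + 1) + 0·(x + 1)², so S_0'(2) = -23. On the right, S_1'(2) = b, so b = -23.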